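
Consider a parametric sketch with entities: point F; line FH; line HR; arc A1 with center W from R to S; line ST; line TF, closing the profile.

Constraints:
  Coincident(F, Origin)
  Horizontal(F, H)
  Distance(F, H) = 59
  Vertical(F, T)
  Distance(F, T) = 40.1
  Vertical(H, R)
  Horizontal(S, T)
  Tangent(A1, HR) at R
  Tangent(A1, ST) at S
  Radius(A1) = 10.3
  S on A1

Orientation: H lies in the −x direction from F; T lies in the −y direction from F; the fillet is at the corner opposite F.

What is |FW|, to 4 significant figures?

57.09

F is at the origin; FH is horizontal with |FH| = 59.0 and H on the −x side, so H = (-59.00, 0.000). FT is vertical with |FT| = 40.1 and T on the −y side, so T = (0.000, -40.10). The virtual corner opposite F is at (-59.00, -40.10). A1 meets HR tangentially, so WR is at right angles to HR and the tangent condition forces WS to be normal to ST, with radius 10.3, so the center W sits 10.3 in from both sides at W = (-48.70, -29.80). Then |FW| = |W − F| = 57.09.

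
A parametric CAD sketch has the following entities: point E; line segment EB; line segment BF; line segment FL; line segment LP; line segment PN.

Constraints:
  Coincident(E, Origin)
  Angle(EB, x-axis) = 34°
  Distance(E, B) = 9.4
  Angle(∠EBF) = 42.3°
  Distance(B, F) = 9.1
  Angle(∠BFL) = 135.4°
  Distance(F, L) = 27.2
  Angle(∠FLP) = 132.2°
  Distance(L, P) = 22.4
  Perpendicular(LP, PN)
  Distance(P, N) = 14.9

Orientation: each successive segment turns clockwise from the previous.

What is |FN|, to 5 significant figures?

41.008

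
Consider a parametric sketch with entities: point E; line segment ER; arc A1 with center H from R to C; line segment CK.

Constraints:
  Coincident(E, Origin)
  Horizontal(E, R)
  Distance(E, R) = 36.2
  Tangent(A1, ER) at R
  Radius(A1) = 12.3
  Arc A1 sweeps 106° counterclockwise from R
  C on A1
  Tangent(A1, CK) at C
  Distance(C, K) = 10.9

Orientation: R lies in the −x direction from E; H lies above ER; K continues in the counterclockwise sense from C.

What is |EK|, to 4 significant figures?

37.87

E is at the origin; ER is horizontal with |ER| = 36.2 and R on the −x side, so R = (-36.20, 0.000). A1 meets ER tangentially, so HR is at right angles to ER, so H = R + (0, 12.3) = (-36.20, 12.30). On A1, R sits at bearing -90° from H; a 106° counterclockwise sweep puts C at bearing 16°, so C = H + 12.3·(cos 16°, sin 16°) = (-24.38, 15.69). The tangent condition forces HC to be normal to CK, so CK runs along (−sin 16°, cos 16°); with |CK| = 10.9, K = (-27.38, 26.17). Then |EK| = |K − E| = 37.87.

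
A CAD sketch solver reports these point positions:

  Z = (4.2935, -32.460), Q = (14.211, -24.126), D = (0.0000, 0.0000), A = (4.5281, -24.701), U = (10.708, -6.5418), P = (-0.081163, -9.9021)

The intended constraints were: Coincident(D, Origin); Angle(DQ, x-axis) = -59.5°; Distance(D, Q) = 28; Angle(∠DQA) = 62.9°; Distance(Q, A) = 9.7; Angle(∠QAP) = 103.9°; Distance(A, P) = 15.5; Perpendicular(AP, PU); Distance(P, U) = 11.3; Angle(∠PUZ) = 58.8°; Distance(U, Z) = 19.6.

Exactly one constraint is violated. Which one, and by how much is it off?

Distance(U, Z) = 19.6 — off by 7.10.

D = (0.00, 0.00) ✓; DQ at -59.50° ✓; |DQ| = 28.00 ✓; ∠DQA = 62.90° ✓; |QA| = 9.700 ✓; ∠QAP = 103.9° ✓; |AP| = 15.50 ✓; ∠(AP, PU) = 90.00° ✓; |PU| = 11.30 ✓; ∠PUZ = 58.80° ✓; |UZ| = 26.70 ✗.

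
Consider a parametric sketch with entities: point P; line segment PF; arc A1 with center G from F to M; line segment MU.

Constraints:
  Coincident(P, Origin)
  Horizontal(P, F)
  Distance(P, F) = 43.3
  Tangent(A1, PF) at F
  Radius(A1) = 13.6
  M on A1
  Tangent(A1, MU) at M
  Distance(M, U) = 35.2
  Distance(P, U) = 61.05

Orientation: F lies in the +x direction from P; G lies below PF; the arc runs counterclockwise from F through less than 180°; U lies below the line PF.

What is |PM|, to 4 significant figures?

33.58

P is at the origin; PF is horizontal with |PF| = 43.3 and F on the +x side, so F = (43.30, 0.000). The tangent condition forces GF to be normal to PF, so G = F + (0, -13.6) = (43.30, -13.60). Since GM ⟂ MU (tangency), |GU| = √(13.6² + 35.2²) = 37.74 regardless of where M sits on A1. So U lies on both circle(P, 61.05) and circle(G, 37.74); the below-PF intersection is U = (34.58, -50.31). M is the foot of the tangent from U: M = (29.82, -15.44).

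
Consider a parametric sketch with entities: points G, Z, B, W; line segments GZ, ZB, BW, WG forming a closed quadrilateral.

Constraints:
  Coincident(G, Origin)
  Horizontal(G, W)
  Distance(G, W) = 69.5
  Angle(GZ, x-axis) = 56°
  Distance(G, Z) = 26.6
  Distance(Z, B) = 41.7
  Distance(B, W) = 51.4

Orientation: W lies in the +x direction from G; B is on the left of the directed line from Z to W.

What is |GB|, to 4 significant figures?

67.36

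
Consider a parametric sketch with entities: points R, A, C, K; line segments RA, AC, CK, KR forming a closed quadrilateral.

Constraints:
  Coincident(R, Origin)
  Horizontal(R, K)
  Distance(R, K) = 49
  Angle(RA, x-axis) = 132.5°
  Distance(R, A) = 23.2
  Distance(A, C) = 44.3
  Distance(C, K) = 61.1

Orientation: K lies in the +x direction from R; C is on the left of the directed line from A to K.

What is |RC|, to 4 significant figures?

51.95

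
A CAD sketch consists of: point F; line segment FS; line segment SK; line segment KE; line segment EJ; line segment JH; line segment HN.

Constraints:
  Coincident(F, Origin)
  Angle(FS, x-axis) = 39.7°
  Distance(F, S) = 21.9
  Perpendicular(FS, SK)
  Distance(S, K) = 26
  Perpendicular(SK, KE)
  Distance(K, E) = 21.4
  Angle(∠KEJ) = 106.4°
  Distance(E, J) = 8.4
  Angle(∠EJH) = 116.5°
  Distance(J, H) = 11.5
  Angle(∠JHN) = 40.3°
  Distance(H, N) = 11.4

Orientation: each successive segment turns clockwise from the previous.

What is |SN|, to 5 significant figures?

27.170

F is at the origin; FS runs at 39.7° with length 21.9, so S = (16.850, 13.989). FS ⟂ SK, so SK runs at -50.300°; with |SK| = 26.0, K = (33.458, -6.0154). The perpendicularity gives KE at right angles to SK, so KE runs at -140.30°; with |KE| = 21.4, E = (16.993, -19.685). ∠KEJ = 106.4° gives EJ at 146.10° from the x-axis; with |EJ| = 8.4, J = (10.021, -15.000). ∠EJH = 116.5° gives JH at 82.600° from the x-axis; with |JH| = 11.5, H = (11.502, -3.5957). ∠JHN = 40.3° gives HN at -57.100° from the x-axis; with |HN| = 11.4, N = (17.694, -13.167). Then |SN| = |N − S| = 27.170.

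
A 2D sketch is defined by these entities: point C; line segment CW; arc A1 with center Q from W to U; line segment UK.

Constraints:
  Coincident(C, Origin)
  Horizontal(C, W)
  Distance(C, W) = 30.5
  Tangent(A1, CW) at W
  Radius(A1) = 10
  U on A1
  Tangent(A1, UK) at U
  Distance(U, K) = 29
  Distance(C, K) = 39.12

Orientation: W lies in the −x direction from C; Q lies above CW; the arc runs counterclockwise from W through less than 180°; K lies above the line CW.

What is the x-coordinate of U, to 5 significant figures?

-20.721

Checks: |QU| = 10.00 ✓; ∠(QU, UK) = 90.00° ✓; |UK| = 29.00 ✓; |CK| = 39.12 ✓.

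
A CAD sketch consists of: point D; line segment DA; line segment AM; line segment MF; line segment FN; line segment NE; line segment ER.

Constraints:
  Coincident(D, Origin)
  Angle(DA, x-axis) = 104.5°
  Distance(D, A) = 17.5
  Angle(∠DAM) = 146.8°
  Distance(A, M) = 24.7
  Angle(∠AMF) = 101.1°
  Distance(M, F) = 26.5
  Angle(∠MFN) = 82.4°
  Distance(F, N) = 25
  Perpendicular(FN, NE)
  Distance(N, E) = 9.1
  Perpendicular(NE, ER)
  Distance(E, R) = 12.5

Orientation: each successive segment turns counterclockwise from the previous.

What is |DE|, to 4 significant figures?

20.91

∠MFN = 82.4° gives FN at -45.80° from the x-axis; with |FN| = 25.0, N = (-26.50, -0.1567). The perpendicularity gives NE at right angles to FN, so NE runs at 44.20°; with |NE| = 9.1, E = (-19.97, 6.187). Then |DE| = |E − D| = 20.91.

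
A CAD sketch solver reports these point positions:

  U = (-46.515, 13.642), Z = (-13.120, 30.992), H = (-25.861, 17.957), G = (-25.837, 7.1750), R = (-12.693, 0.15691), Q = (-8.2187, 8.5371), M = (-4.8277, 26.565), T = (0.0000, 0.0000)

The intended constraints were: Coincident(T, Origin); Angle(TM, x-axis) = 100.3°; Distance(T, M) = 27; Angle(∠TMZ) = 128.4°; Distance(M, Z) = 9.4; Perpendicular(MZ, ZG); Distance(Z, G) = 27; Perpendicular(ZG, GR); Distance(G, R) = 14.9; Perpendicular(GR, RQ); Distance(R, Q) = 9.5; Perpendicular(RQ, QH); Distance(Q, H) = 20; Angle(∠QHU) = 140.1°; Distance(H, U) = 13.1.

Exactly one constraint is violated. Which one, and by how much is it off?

Distance(H, U) = 13.1 — off by 8.00.

T = (0.00, 0.00) ✓; TM at 100.3° ✓; |TM| = 27.00 ✓; ∠TMZ = 128.4° ✓; |MZ| = 9.400 ✓; ∠(MZ, ZG) = 90.00° ✓; |ZG| = 27.00 ✓; ∠(ZG, GR) = 90.00° ✓; |GR| = 14.90 ✓; ∠(GR, RQ) = 90.00° ✓; |RQ| = 9.500 ✓; ∠(RQ, QH) = 90.00° ✓; |QH| = 20.00 ✓; ∠QHU = 140.1° ✓; |HU| = 21.10 ✗.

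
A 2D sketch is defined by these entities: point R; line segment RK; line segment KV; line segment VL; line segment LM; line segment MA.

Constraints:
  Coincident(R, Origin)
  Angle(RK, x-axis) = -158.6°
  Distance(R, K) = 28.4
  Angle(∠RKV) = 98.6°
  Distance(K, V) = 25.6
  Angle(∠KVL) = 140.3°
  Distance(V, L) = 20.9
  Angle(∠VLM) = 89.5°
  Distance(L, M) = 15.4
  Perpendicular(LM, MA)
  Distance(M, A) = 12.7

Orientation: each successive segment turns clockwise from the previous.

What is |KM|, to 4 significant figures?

40.47

∠KVL = 140.3° gives VL at 80.30° from the x-axis; with |VL| = 20.9, L = (-35.72, 32.41). ∠VLM = 89.5° gives LM at -10.20° from the x-axis; with |LM| = 15.4, M = (-20.56, 29.68). Then |KM| = |M − K| = 40.47.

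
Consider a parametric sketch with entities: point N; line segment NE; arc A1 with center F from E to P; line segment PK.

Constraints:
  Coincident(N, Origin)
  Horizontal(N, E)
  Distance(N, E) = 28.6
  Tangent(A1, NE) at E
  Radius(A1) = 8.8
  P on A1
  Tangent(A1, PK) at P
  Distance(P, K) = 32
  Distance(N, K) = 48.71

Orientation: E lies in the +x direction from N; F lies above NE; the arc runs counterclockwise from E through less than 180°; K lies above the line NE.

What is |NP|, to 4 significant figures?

38.70

Checks: |FP| = 8.800 ✓; ∠(FP, PK) = 90.00° ✓; |PK| = 32.00 ✓; |NK| = 48.71 ✓.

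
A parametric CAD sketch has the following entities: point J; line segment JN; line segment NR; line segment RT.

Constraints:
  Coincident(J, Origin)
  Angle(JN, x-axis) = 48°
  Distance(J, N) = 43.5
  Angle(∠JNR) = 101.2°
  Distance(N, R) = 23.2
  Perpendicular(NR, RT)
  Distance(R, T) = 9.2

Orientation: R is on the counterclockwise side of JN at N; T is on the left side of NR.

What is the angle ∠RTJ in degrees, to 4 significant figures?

136.6°

J is at the origin; JN runs at 48.0° with length 43.5, so N = 43.5·(cos 48.0°, sin 48.0°) = (29.11, 32.33). ∠JNR = 101.2°, so NR runs at 48.0° + (180° − 101.2°) = 126.8° from the x-axis; with |NR| = 23.2, R = N + 23.2·(cos 126.8°, sin 126.8°) = (15.21, 50.90). NR ⟂ RT; with |RT| = 9.2 on the left of NR, T = R + 9.2·(-0.8007, -0.5990) = (7.843, 45.39). Then cos ∠RTJ = TR·TJ / (|TR||TJ|), giving 136.6°.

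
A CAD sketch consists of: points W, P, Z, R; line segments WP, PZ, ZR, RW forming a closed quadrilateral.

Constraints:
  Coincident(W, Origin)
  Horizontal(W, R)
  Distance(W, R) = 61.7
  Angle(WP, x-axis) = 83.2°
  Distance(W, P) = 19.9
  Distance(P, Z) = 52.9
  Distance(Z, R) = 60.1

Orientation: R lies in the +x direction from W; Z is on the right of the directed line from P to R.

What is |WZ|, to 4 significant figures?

34.26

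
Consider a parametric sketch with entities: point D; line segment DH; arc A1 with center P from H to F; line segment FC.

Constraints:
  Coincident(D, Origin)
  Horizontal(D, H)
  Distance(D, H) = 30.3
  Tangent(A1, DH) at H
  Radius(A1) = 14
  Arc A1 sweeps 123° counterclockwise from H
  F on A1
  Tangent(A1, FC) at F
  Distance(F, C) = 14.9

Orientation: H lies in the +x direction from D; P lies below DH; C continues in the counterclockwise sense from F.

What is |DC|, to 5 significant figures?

43.310

D is at the origin; D and H share the same y with |DH| = 30.3 and H on the +x side, so H = (30.300, 0.0000). A1 meets DH tangentially, so PH is at right angles to DH, so P = H + (0, -14) = (30.300, -14.000). On A1, H sits at bearing 90° from P; a 123° counterclockwise sweep puts F at bearing 213°, so F = P + 14.0·(cos 213°, sin 213°) = (18.559, -21.625). A1 meets FC tangentially, so PF is at right angles to FC, so FC runs along (−sin 213°, cos 213°); with |FC| = 14.9, C = (26.674, -34.121). Then |DC| = |C − D| = 43.310.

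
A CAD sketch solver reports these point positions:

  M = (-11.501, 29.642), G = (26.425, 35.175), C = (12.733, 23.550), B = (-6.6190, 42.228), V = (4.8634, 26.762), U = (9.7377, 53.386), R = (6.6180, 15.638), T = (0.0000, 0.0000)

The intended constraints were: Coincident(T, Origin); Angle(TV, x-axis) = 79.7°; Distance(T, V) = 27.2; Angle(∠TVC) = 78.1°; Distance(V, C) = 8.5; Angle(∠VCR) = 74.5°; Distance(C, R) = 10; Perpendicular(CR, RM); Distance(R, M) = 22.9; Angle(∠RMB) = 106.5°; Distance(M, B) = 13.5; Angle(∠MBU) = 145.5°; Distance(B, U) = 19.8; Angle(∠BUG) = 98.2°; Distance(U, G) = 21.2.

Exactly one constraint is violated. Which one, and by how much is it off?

Distance(U, G) = 21.2 — off by 3.50.

T = (0.00, 0.00) ✓; TV at 79.70° ✓; |TV| = 27.20 ✓; ∠TVC = 78.10° ✓; |VC| = 8.500 ✓; ∠VCR = 74.50° ✓; |CR| = 10.00 ✓; ∠(CR, RM) = 90.00° ✓; |RM| = 22.90 ✓; ∠RMB = 106.5° ✓; |MB| = 13.50 ✓; ∠MBU = 145.5° ✓; |BU| = 19.80 ✓; ∠BUG = 98.20° ✓; |UG| = 24.70 ✗.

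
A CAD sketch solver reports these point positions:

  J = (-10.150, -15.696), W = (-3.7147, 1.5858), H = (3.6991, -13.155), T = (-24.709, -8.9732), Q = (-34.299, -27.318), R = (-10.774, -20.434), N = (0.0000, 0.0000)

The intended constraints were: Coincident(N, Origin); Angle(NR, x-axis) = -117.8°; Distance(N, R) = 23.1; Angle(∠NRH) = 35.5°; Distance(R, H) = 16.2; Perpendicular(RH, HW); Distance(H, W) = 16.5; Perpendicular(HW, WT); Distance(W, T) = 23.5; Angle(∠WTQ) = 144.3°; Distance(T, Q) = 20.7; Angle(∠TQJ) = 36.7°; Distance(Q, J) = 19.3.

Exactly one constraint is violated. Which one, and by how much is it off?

Distance(Q, J) = 19.3 — off by 7.50.

N = (0.00, 0.00) ✓; NR at -117.8° ✓; |NR| = 23.10 ✓; ∠NRH = 35.50° ✓; |RH| = 16.20 ✓; ∠(RH, HW) = 90.00° ✓; |HW| = 16.50 ✓; ∠(HW, WT) = 90.00° ✓; |WT| = 23.50 ✓; ∠WTQ = 144.3° ✓; |TQ| = 20.70 ✓; ∠TQJ = 36.70° ✓; |QJ| = 26.80 ✗.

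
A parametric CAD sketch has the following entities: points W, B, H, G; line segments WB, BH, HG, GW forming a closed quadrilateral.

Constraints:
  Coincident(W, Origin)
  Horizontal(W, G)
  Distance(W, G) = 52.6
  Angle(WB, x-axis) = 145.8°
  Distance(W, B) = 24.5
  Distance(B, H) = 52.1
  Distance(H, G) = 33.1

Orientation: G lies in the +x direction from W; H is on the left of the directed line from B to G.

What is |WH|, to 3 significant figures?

39.4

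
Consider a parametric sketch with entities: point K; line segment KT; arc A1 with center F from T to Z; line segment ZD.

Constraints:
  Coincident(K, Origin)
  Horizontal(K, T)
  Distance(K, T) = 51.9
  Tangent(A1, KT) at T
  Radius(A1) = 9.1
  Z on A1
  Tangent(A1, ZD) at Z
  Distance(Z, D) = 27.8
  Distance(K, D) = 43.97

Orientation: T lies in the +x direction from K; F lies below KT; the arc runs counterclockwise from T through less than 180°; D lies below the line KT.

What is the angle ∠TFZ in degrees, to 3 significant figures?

64.7°

Checks: |KT| = 51.90 ✓; |FZ| = 9.100 ✓; ∠(FZ, ZD) = 90.00° ✓; |ZD| = 27.80 ✓; |KD| = 43.97 ✓.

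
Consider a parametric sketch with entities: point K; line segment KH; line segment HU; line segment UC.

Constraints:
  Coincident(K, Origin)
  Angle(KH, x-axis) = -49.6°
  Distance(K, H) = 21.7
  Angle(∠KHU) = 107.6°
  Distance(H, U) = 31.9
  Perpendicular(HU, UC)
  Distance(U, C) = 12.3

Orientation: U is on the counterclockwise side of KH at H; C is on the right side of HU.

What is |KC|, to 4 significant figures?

50.67

∠KHU = 107.6°, so HU runs at -49.6° + (180° − 107.6°) = 22.80° from the x-axis; with |HU| = 31.9, U = H + 31.9·(cos 22.80°, sin 22.80°) = (43.47, -4.164). HU ⟂ UC; with |UC| = 12.3 on the right of HU, C = U + 12.3·(0.3875, -0.9219) = (48.24, -15.50). Then |KC| = |C − K| = 50.67.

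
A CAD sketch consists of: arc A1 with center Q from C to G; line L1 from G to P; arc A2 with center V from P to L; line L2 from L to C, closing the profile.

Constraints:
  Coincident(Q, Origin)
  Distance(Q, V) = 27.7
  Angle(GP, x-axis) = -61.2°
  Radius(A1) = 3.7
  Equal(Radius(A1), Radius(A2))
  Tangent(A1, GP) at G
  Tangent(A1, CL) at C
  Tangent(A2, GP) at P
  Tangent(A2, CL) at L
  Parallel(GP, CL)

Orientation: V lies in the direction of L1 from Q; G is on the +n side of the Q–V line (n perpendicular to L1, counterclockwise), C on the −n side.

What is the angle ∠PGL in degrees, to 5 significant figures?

14.957°

Tangency of A1 to both parallel lines with radius 3.7 puts G and C at Q ± 3.7·n: G = (3.2423, 1.7825), C = (-3.2423, -1.7825). Equal radii place P and L the same way about V: P = V + 3.7·n = (16.587, -22.491), L = V − 3.7·n = (10.102, -26.056). Then cos ∠PGL = GP·GL / (|GP||GL|), giving 14.957°.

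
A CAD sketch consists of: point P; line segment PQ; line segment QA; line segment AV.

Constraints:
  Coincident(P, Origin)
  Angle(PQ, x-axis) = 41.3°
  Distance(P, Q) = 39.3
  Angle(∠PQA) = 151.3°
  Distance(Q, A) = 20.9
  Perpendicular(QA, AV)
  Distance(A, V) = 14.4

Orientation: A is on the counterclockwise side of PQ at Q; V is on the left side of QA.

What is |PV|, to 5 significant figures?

55.552

P is at the origin; PQ runs at 41.3° with length 39.3, so Q = 39.3·(cos 41.3°, sin 41.3°) = (29.525, 25.938). ∠PQA = 151.3°, so QA runs at 41.3° + (180° − 151.3°) = 70.000° from the x-axis; with |QA| = 20.9, A = Q + 20.9·(cos 70.000°, sin 70.000°) = (36.673, 45.578). QA is perpendicular to AV; with |AV| = 14.4 on the left of QA, V = A + 14.4·(-0.93969, 0.34202) = (23.141, 50.503). Then |PV| = |V − P| = 55.552.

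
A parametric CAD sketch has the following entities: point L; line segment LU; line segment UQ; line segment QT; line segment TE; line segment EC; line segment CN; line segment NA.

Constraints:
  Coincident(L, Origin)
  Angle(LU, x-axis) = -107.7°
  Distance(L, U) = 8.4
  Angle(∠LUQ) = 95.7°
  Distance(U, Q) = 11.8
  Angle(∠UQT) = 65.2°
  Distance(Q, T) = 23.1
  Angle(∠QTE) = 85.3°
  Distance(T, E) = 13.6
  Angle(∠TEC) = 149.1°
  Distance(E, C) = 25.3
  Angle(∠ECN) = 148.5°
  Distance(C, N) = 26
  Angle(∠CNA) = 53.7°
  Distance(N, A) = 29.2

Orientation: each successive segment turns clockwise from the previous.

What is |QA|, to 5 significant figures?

18.691

L is at the origin; LU runs at -107.7° with length 8.4, so U = (-2.5539, -8.0024). ∠LUQ = 95.7° gives UQ at 168.00° from the x-axis; with |UQ| = 11.8, Q = (-14.096, -5.5490). ∠UQT = 65.2° gives QT at 53.200° from the x-axis; with |QT| = 23.1, T = (-0.25857, 12.948). ∠QTE = 85.3° gives TE at -41.500° from the x-axis; with |TE| = 13.6, E = (9.9272, 3.9363). ∠TEC = 149.1° gives EC at -72.400° from the x-axis; with |EC| = 25.3, C = (17.577, -20.179). ∠ECN = 148.5° gives CN at -103.90° from the x-axis; with |CN| = 26.0, N = (11.331, -45.418). ∠CNA = 53.7° gives NA at 129.80° from the x-axis; with |NA| = 29.2, A = (-7.3600, -22.984). Then |QA| = |A − Q| = 18.691.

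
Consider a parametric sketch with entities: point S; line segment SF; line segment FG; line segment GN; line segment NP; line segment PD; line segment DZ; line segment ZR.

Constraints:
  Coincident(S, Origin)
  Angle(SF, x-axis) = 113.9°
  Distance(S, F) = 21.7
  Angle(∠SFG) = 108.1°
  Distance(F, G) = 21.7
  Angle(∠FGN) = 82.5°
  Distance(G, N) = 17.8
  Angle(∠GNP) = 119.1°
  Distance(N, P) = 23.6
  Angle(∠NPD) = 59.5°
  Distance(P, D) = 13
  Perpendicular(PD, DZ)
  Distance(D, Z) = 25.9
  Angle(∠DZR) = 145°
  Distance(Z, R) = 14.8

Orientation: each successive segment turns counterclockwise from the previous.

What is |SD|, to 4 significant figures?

9.443

∠GNP = 119.1° gives NP at -15.80° from the x-axis; with |NP| = 23.6, P = (-3.577, -6.102). ∠NPD = 59.5° gives PD at 104.7° from the x-axis; with |PD| = 13.0, D = (-6.876, 6.472). Then |SD| = |D − S| = 9.443.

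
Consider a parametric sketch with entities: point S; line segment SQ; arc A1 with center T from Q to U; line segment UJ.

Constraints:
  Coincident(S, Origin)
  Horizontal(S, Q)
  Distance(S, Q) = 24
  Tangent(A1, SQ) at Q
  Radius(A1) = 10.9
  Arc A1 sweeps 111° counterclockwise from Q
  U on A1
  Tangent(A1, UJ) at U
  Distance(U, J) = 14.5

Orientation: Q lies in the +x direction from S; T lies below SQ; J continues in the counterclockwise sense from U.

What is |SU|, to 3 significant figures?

20.3

S is at the origin; S and Q share the same y with |SQ| = 24.0 and Q on the +x side, so Q = (24.0, 0.00). A1 meets SQ tangentially, so TQ is at right angles to SQ, so T = Q + (0, -10.9) = (24.0, -10.9). On A1, Q sits at bearing 90° from T; a 111° counterclockwise sweep puts U at bearing 201°, so U = T + 10.9·(cos 201°, sin 201°) = (13.8, -14.8). Then |SU| = |U − S| = 20.3.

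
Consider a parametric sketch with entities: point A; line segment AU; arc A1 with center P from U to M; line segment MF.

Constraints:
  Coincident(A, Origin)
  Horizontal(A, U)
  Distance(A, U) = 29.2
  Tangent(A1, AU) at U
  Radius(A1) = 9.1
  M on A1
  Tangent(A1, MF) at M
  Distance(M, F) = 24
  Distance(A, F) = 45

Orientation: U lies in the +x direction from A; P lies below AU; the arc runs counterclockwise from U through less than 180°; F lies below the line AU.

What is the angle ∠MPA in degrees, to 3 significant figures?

36.7°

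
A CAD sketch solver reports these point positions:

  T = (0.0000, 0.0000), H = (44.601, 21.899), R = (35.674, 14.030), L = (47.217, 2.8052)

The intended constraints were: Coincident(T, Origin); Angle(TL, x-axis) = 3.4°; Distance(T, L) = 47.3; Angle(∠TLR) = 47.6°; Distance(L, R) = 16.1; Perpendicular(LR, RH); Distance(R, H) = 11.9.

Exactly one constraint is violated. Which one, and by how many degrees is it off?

Perpendicular(LR, RH) — off by 4.41°.

T = (0.00, 0.00) ✓; TL at 3.400° ✓; |TL| = 47.30 ✓; ∠TLR = 47.60° ✓; |LR| = 16.10 ✓; ∠(LR, RH) = 94.41° ✗; |RH| = 11.90 ✓.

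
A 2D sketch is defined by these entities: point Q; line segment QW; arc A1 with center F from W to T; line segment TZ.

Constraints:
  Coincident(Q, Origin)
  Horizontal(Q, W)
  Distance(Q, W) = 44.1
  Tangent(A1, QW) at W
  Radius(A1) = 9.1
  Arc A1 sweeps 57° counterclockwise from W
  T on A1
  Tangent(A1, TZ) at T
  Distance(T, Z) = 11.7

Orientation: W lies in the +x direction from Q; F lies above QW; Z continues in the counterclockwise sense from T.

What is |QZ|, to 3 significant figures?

59.8

On A1, W sits at bearing -90° from F; a 57° counterclockwise sweep puts T at bearing -33°, so T = F + 9.1·(cos -33°, sin -33°) = (51.7, 4.14). A1 meets TZ tangentially, so FT is at right angles to TZ, so TZ runs along (−sin -33°, cos -33°); with |TZ| = 11.7, Z = (58.1, 14.0). Then |QZ| = |Z − Q| = 59.8.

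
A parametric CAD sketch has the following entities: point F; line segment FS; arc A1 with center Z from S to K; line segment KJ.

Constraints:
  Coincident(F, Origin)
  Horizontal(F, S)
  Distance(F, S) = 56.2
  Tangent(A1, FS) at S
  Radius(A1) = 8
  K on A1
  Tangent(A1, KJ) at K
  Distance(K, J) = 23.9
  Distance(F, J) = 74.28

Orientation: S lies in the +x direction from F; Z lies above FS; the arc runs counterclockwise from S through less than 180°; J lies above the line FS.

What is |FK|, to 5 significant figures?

64.461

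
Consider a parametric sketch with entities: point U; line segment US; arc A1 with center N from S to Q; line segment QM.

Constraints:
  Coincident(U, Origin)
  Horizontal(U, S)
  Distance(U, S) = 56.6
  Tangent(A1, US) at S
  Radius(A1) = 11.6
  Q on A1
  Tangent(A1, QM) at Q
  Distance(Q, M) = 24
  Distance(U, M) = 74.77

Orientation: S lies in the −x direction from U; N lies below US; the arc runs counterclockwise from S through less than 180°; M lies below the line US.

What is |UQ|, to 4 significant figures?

69.35

Checks: |NQ| = 11.60 ✓; ∠(NQ, QM) = 90.00° ✓; |QM| = 24.00 ✓; |UM| = 74.77 ✓.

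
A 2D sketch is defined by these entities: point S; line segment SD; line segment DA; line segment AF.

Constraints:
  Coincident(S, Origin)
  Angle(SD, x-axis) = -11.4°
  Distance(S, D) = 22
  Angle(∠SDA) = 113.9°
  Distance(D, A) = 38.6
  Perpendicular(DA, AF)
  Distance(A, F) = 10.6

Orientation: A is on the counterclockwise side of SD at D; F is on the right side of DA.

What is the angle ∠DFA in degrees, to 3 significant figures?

74.6°

S is at the origin; SD runs at -11.4° with length 22.0, so D = 22.0·(cos -11.4°, sin -11.4°) = (21.6, -4.35). ∠SDA = 113.9°, so DA runs at -11.4° + (180° − 113.9°) = 54.7° from the x-axis; with |DA| = 38.6, A = D + 38.6·(cos 54.7°, sin 54.7°) = (43.9, 27.2). DA ⟂ AF; with |AF| = 10.6 on the right of DA, F = A + 10.6·(0.816, -0.578) = (52.5, 21.0). Then cos ∠DFA = FD·FA / (|FD||FA|), giving 74.6°.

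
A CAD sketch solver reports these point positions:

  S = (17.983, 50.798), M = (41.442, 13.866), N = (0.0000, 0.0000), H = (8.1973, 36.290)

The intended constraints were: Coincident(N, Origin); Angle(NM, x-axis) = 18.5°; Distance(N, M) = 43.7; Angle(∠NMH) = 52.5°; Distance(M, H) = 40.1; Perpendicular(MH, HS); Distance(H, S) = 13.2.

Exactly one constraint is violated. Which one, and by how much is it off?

Distance(H, S) = 13.2 — off by 4.30.

N = (0.00, 0.00) ✓; NM at 18.50° ✓; |NM| = 43.70 ✓; ∠NMH = 52.50° ✓; |MH| = 40.10 ✓; ∠(MH, HS) = 90.00° ✓; |HS| = 17.50 ✗.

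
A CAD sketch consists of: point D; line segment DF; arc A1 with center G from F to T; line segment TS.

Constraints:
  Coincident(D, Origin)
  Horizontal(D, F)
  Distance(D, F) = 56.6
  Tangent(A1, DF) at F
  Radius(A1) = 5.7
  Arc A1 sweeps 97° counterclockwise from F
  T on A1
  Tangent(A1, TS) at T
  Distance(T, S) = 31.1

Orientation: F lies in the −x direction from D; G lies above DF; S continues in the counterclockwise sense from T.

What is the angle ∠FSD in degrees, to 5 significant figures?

58.621°

D is at the origin; DF is horizontal with |DF| = 56.6 and F on the −x side, so F = (-56.600, 0.0000). Tangency of A1 to DF means the radius GF is perpendicular to DF, so G = F + (0, 5.7) = (-56.600, 5.7000). On A1, F sits at bearing -90° from G; a 97° counterclockwise sweep puts T at bearing 7°, so T = G + 5.7·(cos 7°, sin 7°) = (-50.942, 6.3947). Tangency of A1 to TS means the radius GT is perpendicular to TS, so TS runs along (−sin 7°, cos 7°); with |TS| = 31.1, S = (-54.733, 37.263). Then cos ∠FSD = SF·SD / (|SF||SD|), giving 58.621°.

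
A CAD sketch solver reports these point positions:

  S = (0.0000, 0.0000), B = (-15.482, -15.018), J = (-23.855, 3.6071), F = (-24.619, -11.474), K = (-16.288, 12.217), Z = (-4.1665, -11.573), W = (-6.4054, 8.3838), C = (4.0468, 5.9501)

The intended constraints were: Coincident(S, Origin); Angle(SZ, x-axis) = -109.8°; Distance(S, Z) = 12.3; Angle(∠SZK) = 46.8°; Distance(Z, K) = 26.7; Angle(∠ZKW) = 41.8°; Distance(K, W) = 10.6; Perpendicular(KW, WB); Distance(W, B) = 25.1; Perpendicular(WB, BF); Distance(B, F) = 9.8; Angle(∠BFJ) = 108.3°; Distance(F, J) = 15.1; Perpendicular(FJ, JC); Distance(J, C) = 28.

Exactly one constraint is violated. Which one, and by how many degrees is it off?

Perpendicular(FJ, JC) — off by 7.70°.

S = (0.00, 0.00) ✓; SZ at -109.8° ✓; |SZ| = 12.30 ✓; ∠SZK = 46.80° ✓; |ZK| = 26.70 ✓; ∠ZKW = 41.80° ✓; |KW| = 10.60 ✓; ∠(KW, WB) = 90.00° ✓; |WB| = 25.10 ✓; ∠(WB, BF) = 90.00° ✓; |BF| = 9.800 ✓; ∠BFJ = 108.3° ✓; |FJ| = 15.10 ✓; ∠(FJ, JC) = 82.30° ✗; |JC| = 28.00 ✓.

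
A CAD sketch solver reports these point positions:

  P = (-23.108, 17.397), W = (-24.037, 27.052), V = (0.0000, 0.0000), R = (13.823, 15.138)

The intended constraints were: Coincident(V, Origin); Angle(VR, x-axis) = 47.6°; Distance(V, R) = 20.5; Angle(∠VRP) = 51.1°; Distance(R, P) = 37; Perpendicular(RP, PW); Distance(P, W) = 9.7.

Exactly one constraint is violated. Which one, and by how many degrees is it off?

Perpendicular(RP, PW) — off by 9.00°.

V = (0.00, 0.00) ✓; VR at 47.60° ✓; |VR| = 20.50 ✓; ∠VRP = 51.10° ✓; |RP| = 37.00 ✓; ∠(RP, PW) = 81.00° ✗; |PW| = 9.700 ✓.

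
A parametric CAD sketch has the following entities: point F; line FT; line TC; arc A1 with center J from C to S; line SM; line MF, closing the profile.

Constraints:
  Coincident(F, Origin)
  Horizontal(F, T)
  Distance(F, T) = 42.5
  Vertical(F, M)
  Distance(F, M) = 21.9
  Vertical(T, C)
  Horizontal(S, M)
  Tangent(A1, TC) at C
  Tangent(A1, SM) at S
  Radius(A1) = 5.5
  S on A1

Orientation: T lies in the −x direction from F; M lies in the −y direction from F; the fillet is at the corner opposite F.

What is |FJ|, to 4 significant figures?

40.47

F is at the origin; FT is horizontal with |FT| = 42.5 and T on the −x side, so T = (-42.50, 0.000). FM is vertical with |FM| = 21.9 and M on the −y side, so M = (0.000, -21.90). The virtual corner opposite F is at (-42.50, -21.90). A1 meets TC tangentially, so JC is at right angles to TC and tangency of A1 to SM means the radius JS is perpendicular to SM, with radius 5.5, so the center J sits 5.5 in from both sides at J = (-37.00, -16.40). Then |FJ| = |J − F| = 40.47.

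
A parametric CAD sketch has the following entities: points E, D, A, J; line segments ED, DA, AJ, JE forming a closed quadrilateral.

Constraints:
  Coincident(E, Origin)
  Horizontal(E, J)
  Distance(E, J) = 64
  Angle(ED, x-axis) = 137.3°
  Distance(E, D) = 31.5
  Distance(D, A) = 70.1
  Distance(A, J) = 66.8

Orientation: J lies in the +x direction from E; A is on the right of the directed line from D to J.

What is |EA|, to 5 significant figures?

41.465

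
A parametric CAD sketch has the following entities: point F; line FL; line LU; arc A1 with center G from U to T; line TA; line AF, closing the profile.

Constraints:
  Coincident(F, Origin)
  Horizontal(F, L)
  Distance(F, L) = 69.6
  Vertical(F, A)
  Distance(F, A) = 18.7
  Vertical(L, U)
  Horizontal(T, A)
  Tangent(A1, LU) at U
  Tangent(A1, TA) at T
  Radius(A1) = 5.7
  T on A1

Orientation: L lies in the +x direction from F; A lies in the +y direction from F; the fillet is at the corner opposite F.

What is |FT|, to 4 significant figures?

66.58

F is at the origin; FL is horizontal with |FL| = 69.6 and L on the +x side, so L = (69.60, 0.000). F and A share the same x with |FA| = 18.7 and A on the +y side, so A = (0.000, 18.70). The virtual corner opposite F is at (69.60, 18.70). A1 meets LU tangentially, so GU is at right angles to LU and since A1 is tangent to TA there, GT ⟂ TA, with radius 5.7, so the center G sits 5.7 in from both sides at G = (63.90, 13.00). That places the tangent points at U = (69.60, 13.00) on LU and T = (63.90, 18.70) on TA. Then |FT| = |T − F| = 66.58.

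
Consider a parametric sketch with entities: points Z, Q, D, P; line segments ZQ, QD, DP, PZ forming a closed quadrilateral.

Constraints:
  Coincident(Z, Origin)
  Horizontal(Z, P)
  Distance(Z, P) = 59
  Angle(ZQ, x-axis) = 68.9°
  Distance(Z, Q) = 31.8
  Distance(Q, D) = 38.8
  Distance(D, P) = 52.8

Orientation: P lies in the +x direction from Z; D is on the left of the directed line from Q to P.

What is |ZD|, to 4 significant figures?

67.15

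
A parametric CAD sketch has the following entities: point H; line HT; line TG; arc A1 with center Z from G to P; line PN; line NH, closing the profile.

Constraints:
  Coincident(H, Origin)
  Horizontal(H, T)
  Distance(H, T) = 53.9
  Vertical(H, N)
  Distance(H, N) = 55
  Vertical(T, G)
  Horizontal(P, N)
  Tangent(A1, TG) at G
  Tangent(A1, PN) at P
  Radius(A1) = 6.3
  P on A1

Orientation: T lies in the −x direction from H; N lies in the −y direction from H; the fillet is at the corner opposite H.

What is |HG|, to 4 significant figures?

72.64

The virtual corner opposite H is at (-53.90, -55.00). A1 meets TG tangentially, so ZG is at right angles to TG and since A1 is tangent to PN there, ZP ⟂ PN, with radius 6.3, so the center Z sits 6.3 in from both sides at Z = (-47.60, -48.70). That places the tangent points at G = (-53.90, -48.70) on TG and P = (-47.60, -55.00) on PN. Then |HG| = |G − H| = 72.64.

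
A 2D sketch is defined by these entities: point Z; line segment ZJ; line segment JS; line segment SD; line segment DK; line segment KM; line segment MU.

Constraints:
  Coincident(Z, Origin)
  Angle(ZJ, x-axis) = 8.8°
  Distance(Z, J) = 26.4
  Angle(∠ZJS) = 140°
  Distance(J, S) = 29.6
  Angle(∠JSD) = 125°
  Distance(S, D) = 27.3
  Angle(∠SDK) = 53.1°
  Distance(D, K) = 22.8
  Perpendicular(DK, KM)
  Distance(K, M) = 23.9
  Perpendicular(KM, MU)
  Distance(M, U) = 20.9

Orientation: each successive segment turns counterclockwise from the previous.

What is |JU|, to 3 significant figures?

44.2

Z is at the origin; ZJ runs at 8.8° with length 26.4, so J = (26.1, 4.04). ∠ZJS = 140.0° gives JS at 48.8° from the x-axis; with |JS| = 29.6, S = (45.6, 26.3). ∠JSD = 125.0° gives SD at 104° from the x-axis; with |SD| = 27.3, D = (39.1, 52.8). ∠SDK = 53.1° gives DK at -129° from the x-axis; with |DK| = 22.8, K = (24.6, 35.2). DK ⟂ KM, so KM runs at -39.3°; with |KM| = 23.9, M = (43.1, 20.0). KM ⟂ MU, so MU runs at 50.7°; with |MU| = 20.9, U = (56.4, 36.2). Then |JU| = |U − J| = 44.2.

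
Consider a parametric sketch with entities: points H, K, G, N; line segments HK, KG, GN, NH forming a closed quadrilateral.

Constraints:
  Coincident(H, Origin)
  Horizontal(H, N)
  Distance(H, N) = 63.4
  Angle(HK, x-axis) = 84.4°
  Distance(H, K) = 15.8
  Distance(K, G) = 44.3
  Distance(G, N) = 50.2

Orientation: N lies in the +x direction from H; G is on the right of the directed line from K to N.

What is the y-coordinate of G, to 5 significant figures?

-24.687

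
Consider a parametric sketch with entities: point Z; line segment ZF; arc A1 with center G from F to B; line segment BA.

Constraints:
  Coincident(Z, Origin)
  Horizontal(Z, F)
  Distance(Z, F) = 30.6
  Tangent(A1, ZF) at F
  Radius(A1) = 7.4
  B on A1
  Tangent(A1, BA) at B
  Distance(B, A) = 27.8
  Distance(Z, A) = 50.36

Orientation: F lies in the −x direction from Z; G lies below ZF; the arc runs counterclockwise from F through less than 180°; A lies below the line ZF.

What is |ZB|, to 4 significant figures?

38.82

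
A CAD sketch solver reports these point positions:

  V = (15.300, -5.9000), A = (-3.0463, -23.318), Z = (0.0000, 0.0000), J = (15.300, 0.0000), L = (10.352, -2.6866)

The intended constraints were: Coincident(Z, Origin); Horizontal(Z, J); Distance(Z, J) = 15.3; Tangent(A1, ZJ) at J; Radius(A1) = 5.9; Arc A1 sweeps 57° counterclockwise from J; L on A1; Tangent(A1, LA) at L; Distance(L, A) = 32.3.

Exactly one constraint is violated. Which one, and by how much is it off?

Distance(L, A) = 32.3 — off by 7.70.

Z = (0.00, 0.00) ✓; Z.y = 0.00, J.y = 0.00 ✓; |ZJ| = 15.30 ✓; ∠(VJ, JZ) = 90.00° ✓; |VJ| = 5.900 ✓; bearing(V→L) − bearing(V→J) = 57.00° ✓; |VL| = 5.900 ✓; ∠(VL, LA) = 90.00° ✓; |LA| = 24.60 ✗.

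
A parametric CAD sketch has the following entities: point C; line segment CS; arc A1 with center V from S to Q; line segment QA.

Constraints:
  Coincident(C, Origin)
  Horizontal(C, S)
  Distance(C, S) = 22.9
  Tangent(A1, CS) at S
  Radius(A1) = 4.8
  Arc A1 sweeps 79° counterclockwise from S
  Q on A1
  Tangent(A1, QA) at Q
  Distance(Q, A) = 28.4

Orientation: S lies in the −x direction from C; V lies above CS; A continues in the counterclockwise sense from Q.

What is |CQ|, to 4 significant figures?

18.60

Tangency of A1 to CS means the radius VS is perpendicular to CS, so V = S + (0, 4.8) = (-22.90, 4.800). On A1, S sits at bearing -90° from V; a 79° counterclockwise sweep puts Q at bearing -11°, so Q = V + 4.8·(cos -11°, sin -11°) = (-18.19, 3.884). Then |CQ| = |Q − C| = 18.60.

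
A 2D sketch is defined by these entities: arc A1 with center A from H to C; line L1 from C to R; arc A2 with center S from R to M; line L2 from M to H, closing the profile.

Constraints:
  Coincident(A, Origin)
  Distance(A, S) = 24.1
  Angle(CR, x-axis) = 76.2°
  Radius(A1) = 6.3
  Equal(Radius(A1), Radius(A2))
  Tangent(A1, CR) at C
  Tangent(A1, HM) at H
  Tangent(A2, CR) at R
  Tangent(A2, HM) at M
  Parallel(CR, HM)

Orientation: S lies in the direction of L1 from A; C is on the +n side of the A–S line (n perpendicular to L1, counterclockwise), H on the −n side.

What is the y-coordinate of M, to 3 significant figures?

21.9

The slot axis is L1's direction at 76.2°, so u = (cos 76.2°, sin 76.2°) = (0.239, 0.971) and n = (−sin 76.2°, cos 76.2°) = (-0.971, 0.239). A is at the origin and S lies 24.1 along u from A, so S = 24.1·u = (5.75, 23.4). Tangency of A1 to both parallel lines with radius 6.3 puts C and H at A ± 6.3·n: C = (-6.12, 1.50), H = (6.12, -1.50). Equal radii place R and M the same way about S: R = S + 6.3·n = (-0.369, 24.9), M = S − 6.3·n = (11.9, 21.9). So M.y = 21.9.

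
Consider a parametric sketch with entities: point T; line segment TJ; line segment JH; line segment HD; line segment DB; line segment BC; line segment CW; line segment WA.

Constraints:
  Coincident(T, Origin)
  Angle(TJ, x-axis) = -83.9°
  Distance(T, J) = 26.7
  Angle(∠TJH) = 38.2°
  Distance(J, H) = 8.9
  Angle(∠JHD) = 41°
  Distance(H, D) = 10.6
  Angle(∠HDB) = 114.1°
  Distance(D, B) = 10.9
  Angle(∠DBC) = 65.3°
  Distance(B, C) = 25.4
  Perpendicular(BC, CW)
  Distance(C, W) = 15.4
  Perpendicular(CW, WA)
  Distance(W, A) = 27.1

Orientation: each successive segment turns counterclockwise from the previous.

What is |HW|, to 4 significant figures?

11.68

T is at the origin; TJ runs at -83.9° with length 26.7, so J = (2.837, -26.55). ∠TJH = 38.2° gives JH at 57.90° from the x-axis; with |JH| = 8.9, H = (7.567, -19.01). ∠JHD = 41.0° gives HD at -163.1° from the x-axis; with |HD| = 10.6, D = (-2.576, -22.09). ∠HDB = 114.1° gives DB at -97.20° from the x-axis; with |DB| = 10.9, B = (-3.942, -32.90). ∠DBC = 65.3° gives BC at 17.50° from the x-axis; with |BC| = 25.4, C = (20.28, -25.27). The perpendicularity gives CW at right angles to BC, so CW runs at 107.5°; with |CW| = 15.4, W = (15.65, -10.58). Then |HW| = |W − H| = 11.68.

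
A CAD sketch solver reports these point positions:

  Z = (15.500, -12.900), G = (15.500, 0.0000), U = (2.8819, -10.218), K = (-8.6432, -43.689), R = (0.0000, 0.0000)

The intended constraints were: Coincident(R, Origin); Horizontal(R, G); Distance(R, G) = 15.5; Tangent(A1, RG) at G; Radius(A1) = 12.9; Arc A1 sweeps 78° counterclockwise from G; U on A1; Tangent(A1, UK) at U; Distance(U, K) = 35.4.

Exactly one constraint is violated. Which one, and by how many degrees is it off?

Tangent(A1, UK) at U — off by 7.00°.

R = (0.00, 0.00) ✓; R.y = 0.00, G.y = 0.00 ✓; |RG| = 15.50 ✓; ∠(ZG, GR) = 90.00° ✓; |ZG| = 12.90 ✓; bearing(Z→U) − bearing(Z→G) = 78.00° ✓; |ZU| = 12.90 ✓; ∠(ZU, UK) = 97.00° ✗; |UK| = 35.40 ✓.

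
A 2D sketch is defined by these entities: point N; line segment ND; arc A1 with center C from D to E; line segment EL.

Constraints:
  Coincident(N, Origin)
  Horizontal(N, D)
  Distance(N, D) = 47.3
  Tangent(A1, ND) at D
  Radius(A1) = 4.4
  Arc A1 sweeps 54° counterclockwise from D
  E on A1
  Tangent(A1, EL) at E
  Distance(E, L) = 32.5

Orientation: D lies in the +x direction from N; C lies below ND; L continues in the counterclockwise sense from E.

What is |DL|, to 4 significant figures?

36.11

On A1, D sits at bearing 90° from C; a 54° counterclockwise sweep puts E at bearing 144°, so E = C + 4.4·(cos 144°, sin 144°) = (43.74, -1.814). A1 meets EL tangentially, so CE is at right angles to EL, so EL runs along (−sin 144°, cos 144°); with |EL| = 32.5, L = (24.64, -28.11). Then |DL| = |L − D| = 36.11.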